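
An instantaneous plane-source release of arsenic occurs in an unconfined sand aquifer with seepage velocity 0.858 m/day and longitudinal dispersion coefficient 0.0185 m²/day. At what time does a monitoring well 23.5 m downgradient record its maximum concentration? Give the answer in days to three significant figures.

27.4 days

For the 1D instantaneous-source solution, setting ∂C/∂t = 0 at fixed x gives v²t² + 2Dt − x² = 0, so t = (√(D² + v²x²) − D)/v².
√(D² + v²x²) = √(0.0185² + 0.858² × 23.5²) = 20.16; v² = 0.736164.
t = (20.16 − 0.0185)/0.736164 = 27.4 days (vs. the pure-advection estimate x/v = 27.4 d).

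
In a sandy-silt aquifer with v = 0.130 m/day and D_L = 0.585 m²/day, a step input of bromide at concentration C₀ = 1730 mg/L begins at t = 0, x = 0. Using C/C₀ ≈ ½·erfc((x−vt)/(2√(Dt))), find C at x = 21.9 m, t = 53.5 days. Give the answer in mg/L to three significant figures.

For a continuous step input, C/C₀ ≈ ½·erfc((x−vt)/(2√(Dt))).
vt = 0.130 × 53.5 = 6.955 m and 2√(Dt) = 2√(0.585 × 53.5) = 11.19 m.
Argument (x−vt)/(2√(Dt)) = (21.9 − 6.955)/11.19 = 1.336; ½·erfc(1.336) = 0.02942.
C = 1730 × 0.02942 = 50.9 mg/L.

50.9 mg/L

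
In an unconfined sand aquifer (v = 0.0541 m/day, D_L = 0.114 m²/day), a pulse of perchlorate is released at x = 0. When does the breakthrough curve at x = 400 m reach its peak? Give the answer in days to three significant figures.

For the 1D instantaneous-source solution, setting ∂C/∂t = 0 at fixed x gives v²t² + 2Dt − x² = 0, so t = (√(D² + v²x²) − D)/v².
√(D² + v²x²) = √(0.114² + 0.0541² × 400²) = 21.64; v² = 0.00292681.
t = (21.64 − 0.114)/0.00292681 = 7350 days (vs. the pure-advection estimate x/v = 7390 d).

7350 days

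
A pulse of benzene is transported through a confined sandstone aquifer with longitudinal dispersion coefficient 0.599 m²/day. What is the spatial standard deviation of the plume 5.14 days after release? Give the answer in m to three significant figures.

Dispersive spreading gives a Gaussian with σ² = 2Dt; advection only shifts the center.
σ = √(2 × 0.599 × 5.14) = 2.48 m.

2.48 m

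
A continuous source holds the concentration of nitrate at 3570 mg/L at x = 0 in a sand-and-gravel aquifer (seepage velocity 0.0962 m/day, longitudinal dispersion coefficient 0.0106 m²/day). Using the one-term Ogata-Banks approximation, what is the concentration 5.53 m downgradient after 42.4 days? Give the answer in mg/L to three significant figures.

225 mg/L

For a continuous step input, C/C₀ ≈ ½·erfc((x−vt)/(2√(Dt))).
vt = 0.0962 × 42.4 = 4.07888 m and 2√(Dt) = 2√(0.0106 × 42.4) = 1.341 m.
Argument (x−vt)/(2√(Dt)) = (5.53 − 4.07888)/1.341 = 1.082; ½·erfc(1.082) = 0.06299.
C = 3570 × 0.06299 = 225 mg/L.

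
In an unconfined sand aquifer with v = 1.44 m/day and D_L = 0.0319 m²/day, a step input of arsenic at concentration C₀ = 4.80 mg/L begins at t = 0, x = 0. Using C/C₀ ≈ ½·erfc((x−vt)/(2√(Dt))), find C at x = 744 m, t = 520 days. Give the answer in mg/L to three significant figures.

For a continuous step input, C/C₀ ≈ ½·erfc((x−vt)/(2√(Dt))).
vt = 1.44 × 520 = 748.8 m and 2√(Dt) = 2√(0.0319 × 520) = 8.146 m.
Argument (x−vt)/(2√(Dt)) = (744 − 748.8)/8.146 = -0.5892; ½·erfc(-0.5892) = 0.7976.
C = 4.80 × 0.7976 = 3.83 mg/L.

3.83 mg/L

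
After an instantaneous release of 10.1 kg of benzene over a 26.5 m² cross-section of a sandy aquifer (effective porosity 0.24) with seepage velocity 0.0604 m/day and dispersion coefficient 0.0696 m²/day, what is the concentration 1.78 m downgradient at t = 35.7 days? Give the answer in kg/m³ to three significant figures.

For an instantaneous plane source, C(x,t) = M/(n_e·A·√(4πDt)) · exp(−(x−vt)²/(4Dt)), with n_e·A the pore (flow) area.
Plume center vt = 0.0604 × 35.7 = 2.15628 m, so the well at 1.78 m is 0.37628 m upgradient of the peak.
√(4πDt) = 5.588 m, giving peak height M/(n_e·A·√(4πDt)) = 10.1/(0.24 × 26.5 × 5.588) = 0.2842 kg/m³.
(x−vt)²/(4Dt) = (-0.37628)²/(4 × 0.0696 × 35.7) = 0.01425; exp(−0.01425) = 0.9859.
C = 0.2842 × 0.9859 = 0.280 kg/m³.

0.280 kg/m³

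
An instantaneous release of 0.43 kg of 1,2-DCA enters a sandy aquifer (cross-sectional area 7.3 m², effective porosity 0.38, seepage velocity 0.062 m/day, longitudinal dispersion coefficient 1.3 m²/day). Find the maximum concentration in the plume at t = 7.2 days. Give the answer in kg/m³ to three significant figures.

0.0143 kg/m³

The peak of an instantaneous 1D plume sits at x = vt; there the Gaussian factor is 1 and C_max = M/(n_e·A·√(4πDt)), where n_e·A is the pore area the mass is dissolved in.
√(4πDt) = √(4π × 1.3 × 7.2) = 10.85 m, so C_max = 0.43/(0.38 × 7.3 × 10.85) = 0.0143 kg/m³.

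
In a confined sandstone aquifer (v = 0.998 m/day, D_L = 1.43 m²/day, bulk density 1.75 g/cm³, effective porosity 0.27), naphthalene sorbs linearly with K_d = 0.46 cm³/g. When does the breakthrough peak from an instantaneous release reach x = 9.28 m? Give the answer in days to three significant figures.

31.7 days

Retardation factor R = 1 + ρ_b·K_d/n = 1 + 1.75 × 0.46/0.27 = 3.981.
Sorption retards both mechanisms: v_R = v/R = 0.2507 m/day, D_R = D/R = 0.3592 m²/day.
Peak time from v_R²t² + 2D_R t − x² = 0: t = (√(D_R² + v_R²x²) − D_R)/v_R².
√(D_R² + v_R²x²) = √(0.3592² + 0.2507² × 9.28²) = 2.354; v_R² = 0.06285.
t = (2.354 − 0.3592)/0.06285 = 31.7 days.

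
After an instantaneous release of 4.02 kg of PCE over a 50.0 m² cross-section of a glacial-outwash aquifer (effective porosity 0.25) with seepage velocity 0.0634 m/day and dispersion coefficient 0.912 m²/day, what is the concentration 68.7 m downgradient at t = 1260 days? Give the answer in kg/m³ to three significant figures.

0.00260 kg/m³

For an instantaneous plane source, C(x,t) = M/(n_e·A·√(4πDt)) · exp(−(x−vt)²/(4Dt)), with n_e·A the pore (flow) area.
Plume center vt = 0.0634 × 1260 = 79.884 m, so the well at 68.7 m is 11.184 m upgradient of the peak.
√(4πDt) = 120.2 m, giving peak height M/(n_e·A·√(4πDt)) = 4.02/(0.25 × 50.0 × 120.2) = 0.002676 kg/m³.
(x−vt)²/(4Dt) = (-11.184)²/(4 × 0.912 × 1260) = 0.02721; exp(−0.02721) = 0.9732.
C = 0.002676 × 0.9732 = 0.00260 kg/m³.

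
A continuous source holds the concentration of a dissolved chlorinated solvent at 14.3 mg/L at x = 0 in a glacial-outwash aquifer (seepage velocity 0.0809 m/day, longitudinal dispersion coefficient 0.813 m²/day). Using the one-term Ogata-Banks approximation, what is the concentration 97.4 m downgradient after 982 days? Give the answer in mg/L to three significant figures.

4.67 mg/L

For a continuous step input, C/C₀ ≈ ½·erfc((x−vt)/(2√(Dt))).
vt = 0.0809 × 982 = 79.4438 m and 2√(Dt) = 2√(0.813 × 982) = 56.51 m.
Argument (x−vt)/(2√(Dt)) = (97.4 − 79.4438)/56.51 = 0.3178; ½·erfc(0.3178) = 0.3266.
C = 14.3 × 0.3266 = 4.67 mg/L.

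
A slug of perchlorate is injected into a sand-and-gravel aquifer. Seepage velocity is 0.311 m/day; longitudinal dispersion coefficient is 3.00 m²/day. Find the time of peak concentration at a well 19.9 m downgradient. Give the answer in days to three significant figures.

40.1 days

For the 1D instantaneous-source solution, setting ∂C/∂t = 0 at fixed x gives v²t² + 2Dt − x² = 0, so t = (√(D² + v²x²) − D)/v².
√(D² + v²x²) = √(3.00² + 0.311² × 19.9²) = 6.878; v² = 0.096721.
t = (6.878 − 3.00)/0.096721 = 40.1 days (vs. the pure-advection estimate x/v = 64.0 d).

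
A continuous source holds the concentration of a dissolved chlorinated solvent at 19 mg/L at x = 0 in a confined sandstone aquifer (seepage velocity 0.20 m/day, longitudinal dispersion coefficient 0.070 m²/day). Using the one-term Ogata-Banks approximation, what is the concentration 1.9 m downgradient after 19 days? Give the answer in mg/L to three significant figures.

For a continuous step input, C/C₀ ≈ ½·erfc((x−vt)/(2√(Dt))).
vt = 0.20 × 19 = 3.8 m and 2√(Dt) = 2√(0.070 × 19) = 2.307 m.
Argument (x−vt)/(2√(Dt)) = (1.9 − 3.8)/2.307 = -0.8236; ½·erfc(-0.8236) = 0.8779.
C = 19 × 0.8779 = 16.7 mg/L.

16.7 mg/L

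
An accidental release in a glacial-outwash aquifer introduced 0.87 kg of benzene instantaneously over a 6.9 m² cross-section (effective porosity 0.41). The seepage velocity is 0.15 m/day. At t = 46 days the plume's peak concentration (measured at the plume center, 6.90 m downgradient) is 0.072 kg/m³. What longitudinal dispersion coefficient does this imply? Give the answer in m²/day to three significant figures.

0.0316 m²/day

At the plume center C_max = M/(n_e·A·√(4πDt)), so D = M²/(4πt·(n_e·A·C_max)²).
n_e·A·C_max = 0.41 × 6.9 × 0.072 = 0.2037 kg/m.
D = 0.87²/(4π × 46 × 0.2037²) = 0.0316 m²/day.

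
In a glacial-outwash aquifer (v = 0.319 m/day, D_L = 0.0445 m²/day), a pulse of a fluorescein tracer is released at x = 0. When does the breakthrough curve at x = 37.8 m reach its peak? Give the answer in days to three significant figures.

118 days

For the 1D instantaneous-source solution, setting ∂C/∂t = 0 at fixed x gives v²t² + 2Dt − x² = 0, so t = (√(D² + v²x²) − D)/v².
√(D² + v²x²) = √(0.0445² + 0.319² × 37.8²) = 12.06; v² = 0.101761.
t = (12.06 − 0.0445)/0.101761 = 118 days (vs. the pure-advection estimate x/v = 118 d).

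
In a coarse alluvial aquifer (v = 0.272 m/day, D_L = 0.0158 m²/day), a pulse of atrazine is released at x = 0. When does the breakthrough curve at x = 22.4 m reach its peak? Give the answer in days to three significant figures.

For the 1D instantaneous-source solution, setting ∂C/∂t = 0 at fixed x gives v²t² + 2Dt − x² = 0, so t = (√(D² + v²x²) − D)/v².
√(D² + v²x²) = √(0.0158² + 0.272² × 22.4²) = 6.093; v² = 0.073984.
t = (6.093 − 0.0158)/0.073984 = 82.1 days (vs. the pure-advection estimate x/v = 82.4 d).

82.1 days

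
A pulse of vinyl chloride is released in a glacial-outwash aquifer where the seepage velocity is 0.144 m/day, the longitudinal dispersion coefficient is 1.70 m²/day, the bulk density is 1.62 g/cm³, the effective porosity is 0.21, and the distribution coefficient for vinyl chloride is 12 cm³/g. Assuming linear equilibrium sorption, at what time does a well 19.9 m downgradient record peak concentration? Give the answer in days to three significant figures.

Retardation factor R = 1 + ρ_b·K_d/n = 1 + 1.62 × 12/0.21 = 93.57.
Sorption retards both mechanisms: v_R = v/R = 0.001539 m/day, D_R = D/R = 0.01817 m²/day.
Peak time from v_R²t² + 2D_R t − x² = 0: t = (√(D_R² + v_R²x²) − D_R)/v_R².
√(D_R² + v_R²x²) = √(0.01817² + 0.001539² × 19.9²) = 0.03561; v_R² = 2.369e-06.
t = (0.03561 − 0.01817)/2.369e-06 = 7360 days.

7360 days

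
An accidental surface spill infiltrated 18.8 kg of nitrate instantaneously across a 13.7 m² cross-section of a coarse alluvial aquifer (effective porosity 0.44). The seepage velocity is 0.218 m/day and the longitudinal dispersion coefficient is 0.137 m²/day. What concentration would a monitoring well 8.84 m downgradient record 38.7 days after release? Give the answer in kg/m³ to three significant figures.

For an instantaneous plane source, C(x,t) = M/(n_e·A·√(4πDt)) · exp(−(x−vt)²/(4Dt)), with n_e·A the pore (flow) area.
Plume center vt = 0.218 × 38.7 = 8.4366 m, so the well at 8.84 m is 0.4034 m downgradient of the peak.
√(4πDt) = 8.162 m, giving peak height M/(n_e·A·√(4πDt)) = 18.8/(0.44 × 13.7 × 8.162) = 0.3821 kg/m³.
(x−vt)²/(4Dt) = (0.4034)²/(4 × 0.137 × 38.7) = 0.007673; exp(−0.007673) = 0.9924.
C = 0.3821 × 0.9924 = 0.379 kg/m³.

0.379 kg/m³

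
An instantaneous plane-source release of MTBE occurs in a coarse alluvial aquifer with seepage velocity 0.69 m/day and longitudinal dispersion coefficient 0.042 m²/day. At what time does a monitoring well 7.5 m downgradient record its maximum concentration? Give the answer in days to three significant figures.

10.8 days

For the 1D instantaneous-source solution, setting ∂C/∂t = 0 at fixed x gives v²t² + 2Dt − x² = 0, so t = (√(D² + v²x²) − D)/v².
√(D² + v²x²) = √(0.042² + 0.69² × 7.5²) = 5.175; v² = 0.4761.
t = (5.175 − 0.042)/0.4761 = 10.8 days (vs. the pure-advection estimate x/v = 10.9 d).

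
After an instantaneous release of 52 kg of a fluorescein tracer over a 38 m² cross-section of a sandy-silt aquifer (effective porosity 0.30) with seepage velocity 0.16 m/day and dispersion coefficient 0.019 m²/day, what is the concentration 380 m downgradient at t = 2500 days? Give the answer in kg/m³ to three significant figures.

For an instantaneous plane source, C(x,t) = M/(n_e·A·√(4πDt)) · exp(−(x−vt)²/(4Dt)), with n_e·A the pore (flow) area.
Plume center vt = 0.16 × 2500 = 400 m, so the well at 380 m is 20 m upgradient of the peak.
√(4πDt) = 24.43 m, giving peak height M/(n_e·A·√(4πDt)) = 52/(0.30 × 38 × 24.43) = 0.1867 kg/m³.
(x−vt)²/(4Dt) = (-20)²/(4 × 0.019 × 2500) = 2.105; exp(−2.105) = 0.1218.
C = 0.1867 × 0.1218 = 0.0227 kg/m³.

0.0227 kg/m³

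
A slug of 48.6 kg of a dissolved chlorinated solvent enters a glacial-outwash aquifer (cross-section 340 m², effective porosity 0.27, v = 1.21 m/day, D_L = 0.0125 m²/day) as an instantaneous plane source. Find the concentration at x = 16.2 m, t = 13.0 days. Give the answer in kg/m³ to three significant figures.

0.264 kg/m³

For an instantaneous plane source, C(x,t) = M/(n_e·A·√(4πDt)) · exp(−(x−vt)²/(4Dt)), with n_e·A the pore (flow) area.
Plume center vt = 1.21 × 13.0 = 15.73 m, so the well at 16.2 m is 0.47 m downgradient of the peak.
√(4πDt) = 1.429 m, giving peak height M/(n_e·A·√(4πDt)) = 48.6/(0.27 × 340 × 1.429) = 0.3705 kg/m³.
(x−vt)²/(4Dt) = (0.47)²/(4 × 0.0125 × 13.0) = 0.3398; exp(−0.3398) = 0.7119.
C = 0.3705 × 0.7119 = 0.264 kg/m³.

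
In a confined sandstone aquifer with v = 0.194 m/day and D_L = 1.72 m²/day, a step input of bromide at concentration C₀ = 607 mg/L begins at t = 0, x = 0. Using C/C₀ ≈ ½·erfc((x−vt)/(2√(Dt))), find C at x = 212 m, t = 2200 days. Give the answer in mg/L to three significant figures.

603 mg/L

For a continuous step input, C/C₀ ≈ ½·erfc((x−vt)/(2√(Dt))).
vt = 0.194 × 2200 = 426.8 m and 2√(Dt) = 2√(1.72 × 2200) = 123.0 m.
Argument (x−vt)/(2√(Dt)) = (212 − 426.8)/123.0 = -1.746; ½·erfc(-1.746) = 0.9932.
C = 607 × 0.9932 = 603 mg/L.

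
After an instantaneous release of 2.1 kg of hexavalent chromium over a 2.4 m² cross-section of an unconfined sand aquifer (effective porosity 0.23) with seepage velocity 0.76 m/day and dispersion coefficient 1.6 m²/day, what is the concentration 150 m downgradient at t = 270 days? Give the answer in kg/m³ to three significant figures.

For an instantaneous plane source, C(x,t) = M/(n_e·A·√(4πDt)) · exp(−(x−vt)²/(4Dt)), with n_e·A the pore (flow) area.
Plume center vt = 0.76 × 270 = 205.2 m, so the well at 150 m is 55.2 m upgradient of the peak.
√(4πDt) = 73.68 m, giving peak height M/(n_e·A·√(4πDt)) = 2.1/(0.23 × 2.4 × 73.68) = 0.05163 kg/m³.
(x−vt)²/(4Dt) = (-55.2)²/(4 × 1.6 × 270) = 1.763; exp(−1.763) = 0.1715.
C = 0.05163 × 0.1715 = 0.00885 kg/m³.

0.00885 kg/m³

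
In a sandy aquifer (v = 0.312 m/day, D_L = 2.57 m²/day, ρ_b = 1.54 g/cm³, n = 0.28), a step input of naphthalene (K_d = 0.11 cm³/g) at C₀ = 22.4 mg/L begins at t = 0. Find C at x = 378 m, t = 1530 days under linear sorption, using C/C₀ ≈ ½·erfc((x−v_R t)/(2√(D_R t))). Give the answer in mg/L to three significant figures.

2.80 mg/L

Retardation factor R = 1 + ρ_b·K_d/n = 1 + 1.54 × 0.11/0.28 = 1.605.
Sorption retards both mechanisms: v_R = v/R = 0.1944 m/day, D_R = D/R = 1.601 m²/day.
v_R·t = 0.1944 × 1530 = 297.432 m; 2√(D_R t) = 98.99 m; argument = (378 − 297.432)/98.99 = 0.8139.
C = C₀ × ½·erfc(0.8139) = 22.4 × 0.1249 = 2.80 mg/L.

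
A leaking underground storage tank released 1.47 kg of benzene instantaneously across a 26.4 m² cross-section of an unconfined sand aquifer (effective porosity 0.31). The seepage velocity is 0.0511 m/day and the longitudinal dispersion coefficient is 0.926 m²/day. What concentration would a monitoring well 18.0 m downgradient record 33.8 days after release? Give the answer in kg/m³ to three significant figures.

For an instantaneous plane source, C(x,t) = M/(n_e·A·√(4πDt)) · exp(−(x−vt)²/(4Dt)), with n_e·A the pore (flow) area.
Plume center vt = 0.0511 × 33.8 = 1.72718 m, so the well at 18.0 m is 16.27282 m downgradient of the peak.
√(4πDt) = 19.83 m, giving peak height M/(n_e·A·√(4πDt)) = 1.47/(0.31 × 26.4 × 19.83) = 0.009058 kg/m³.
(x−vt)²/(4Dt) = (16.27282)²/(4 × 0.926 × 33.8) = 2.115; exp(−2.115) = 0.1206.
C = 0.009058 × 0.1206 = 0.00109 kg/m³.

0.00109 kg/m³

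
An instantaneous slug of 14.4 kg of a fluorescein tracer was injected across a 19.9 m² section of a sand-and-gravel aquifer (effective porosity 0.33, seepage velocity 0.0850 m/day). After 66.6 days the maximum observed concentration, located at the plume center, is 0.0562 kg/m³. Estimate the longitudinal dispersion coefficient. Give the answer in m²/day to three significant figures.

1.82 m²/day

At the plume center C_max = M/(n_e·A·√(4πDt)), so D = M²/(4πt·(n_e·A·C_max)²).
n_e·A·C_max = 0.33 × 19.9 × 0.0562 = 0.3691 kg/m.
D = 14.4²/(4π × 66.6 × 0.3691²) = 1.82 m²/day.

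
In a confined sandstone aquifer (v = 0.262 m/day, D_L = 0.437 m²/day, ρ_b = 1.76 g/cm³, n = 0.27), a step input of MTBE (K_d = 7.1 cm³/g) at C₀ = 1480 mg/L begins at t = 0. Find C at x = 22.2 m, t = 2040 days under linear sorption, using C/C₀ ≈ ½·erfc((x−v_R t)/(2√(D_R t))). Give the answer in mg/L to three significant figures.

56.2 mg/L

Retardation factor R = 1 + ρ_b·K_d/n = 1 + 1.76 × 7.1/0.27 = 47.28.
Sorption retards both mechanisms: v_R = v/R = 0.005541 m/day, D_R = D/R = 0.009243 m²/day.
v_R·t = 0.005541 × 2040 = 11.30364 m; 2√(D_R t) = 8.685 m; argument = (22.2 − 11.30364)/8.685 = 1.255.
C = C₀ × ½·erfc(1.255) = 1480 × 0.03796 = 56.2 mg/L.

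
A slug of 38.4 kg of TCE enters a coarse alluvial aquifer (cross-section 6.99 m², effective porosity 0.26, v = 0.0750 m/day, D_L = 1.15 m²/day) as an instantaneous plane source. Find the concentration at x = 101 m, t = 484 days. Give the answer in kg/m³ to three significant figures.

0.0385 kg/m³

For an instantaneous plane source, C(x,t) = M/(n_e·A·√(4πDt)) · exp(−(x−vt)²/(4Dt)), with n_e·A the pore (flow) area.
Plume center vt = 0.0750 × 484 = 36.3 m, so the well at 101 m is 64.7 m downgradient of the peak.
√(4πDt) = 83.63 m, giving peak height M/(n_e·A·√(4πDt)) = 38.4/(0.26 × 6.99 × 83.63) = 0.2526 kg/m³.
(x−vt)²/(4Dt) = (64.7)²/(4 × 1.15 × 484) = 1.880; exp(−1.880) = 0.1526.
C = 0.2526 × 0.1526 = 0.0385 kg/m³.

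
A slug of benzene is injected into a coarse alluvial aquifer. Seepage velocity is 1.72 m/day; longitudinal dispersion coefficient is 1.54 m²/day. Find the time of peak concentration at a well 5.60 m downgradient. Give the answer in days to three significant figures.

2.78 days

For the 1D instantaneous-source solution, setting ∂C/∂t = 0 at fixed x gives v²t² + 2Dt − x² = 0, so t = (√(D² + v²x²) − D)/v².
√(D² + v²x²) = √(1.54² + 1.72² × 5.60²) = 9.754; v² = 2.9584.
t = (9.754 − 1.54)/2.9584 = 2.78 days (vs. the pure-advection estimate x/v = 3.26 d).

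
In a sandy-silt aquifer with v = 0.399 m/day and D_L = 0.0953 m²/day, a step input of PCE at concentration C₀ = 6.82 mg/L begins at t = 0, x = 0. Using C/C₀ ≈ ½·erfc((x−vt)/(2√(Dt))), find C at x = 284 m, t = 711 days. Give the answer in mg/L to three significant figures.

For a continuous step input, C/C₀ ≈ ½·erfc((x−vt)/(2√(Dt))).
vt = 0.399 × 711 = 283.689 m and 2√(Dt) = 2√(0.0953 × 711) = 16.46 m.
Argument (x−vt)/(2√(Dt)) = (284 − 283.689)/16.46 = 0.01889; ½·erfc(0.01889) = 0.4893.
C = 6.82 × 0.4893 = 3.34 mg/L.

3.34 mg/L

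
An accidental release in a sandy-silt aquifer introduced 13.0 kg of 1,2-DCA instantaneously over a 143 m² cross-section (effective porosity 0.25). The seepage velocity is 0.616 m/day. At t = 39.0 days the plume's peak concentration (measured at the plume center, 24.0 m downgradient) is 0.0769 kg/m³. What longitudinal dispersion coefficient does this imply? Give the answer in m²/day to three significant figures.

0.0456 m²/day

At the plume center C_max = M/(n_e·A·√(4πDt)), so D = M²/(4πt·(n_e·A·C_max)²).
n_e·A·C_max = 0.25 × 143 × 0.0769 = 2.749 kg/m.
D = 13.0²/(4π × 39.0 × 2.749²) = 0.0456 m²/day.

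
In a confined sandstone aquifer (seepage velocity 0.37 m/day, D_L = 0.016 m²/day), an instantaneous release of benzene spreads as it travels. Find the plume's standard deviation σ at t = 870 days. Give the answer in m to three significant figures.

5.28 m

Dispersive spreading gives a Gaussian with σ² = 2Dt; advection only shifts the center.
σ = √(2 × 0.016 × 870) = 5.28 m.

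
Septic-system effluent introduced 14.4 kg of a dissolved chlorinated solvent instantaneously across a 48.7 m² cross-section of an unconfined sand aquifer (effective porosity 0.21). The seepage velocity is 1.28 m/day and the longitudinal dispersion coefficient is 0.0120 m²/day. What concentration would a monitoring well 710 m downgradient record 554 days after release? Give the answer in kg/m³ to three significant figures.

For an instantaneous plane source, C(x,t) = M/(n_e·A·√(4πDt)) · exp(−(x−vt)²/(4Dt)), with n_e·A the pore (flow) area.
Plume center vt = 1.28 × 554 = 709.12 m, so the well at 710 m is 0.88 m downgradient of the peak.
√(4πDt) = 9.140 m, giving peak height M/(n_e·A·√(4πDt)) = 14.4/(0.21 × 48.7 × 9.140) = 0.1541 kg/m³.
(x−vt)²/(4Dt) = (0.88)²/(4 × 0.0120 × 554) = 0.02912; exp(−0.02912) = 0.9713.
C = 0.1541 × 0.9713 = 0.150 kg/m³.

0.150 kg/m³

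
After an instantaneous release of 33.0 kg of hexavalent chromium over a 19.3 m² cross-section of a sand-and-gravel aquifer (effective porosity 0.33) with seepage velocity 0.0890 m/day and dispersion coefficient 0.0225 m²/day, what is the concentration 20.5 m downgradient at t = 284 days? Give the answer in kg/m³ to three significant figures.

For an instantaneous plane source, C(x,t) = M/(n_e·A·√(4πDt)) · exp(−(x−vt)²/(4Dt)), with n_e·A the pore (flow) area.
Plume center vt = 0.0890 × 284 = 25.276 m, so the well at 20.5 m is 4.776 m upgradient of the peak.
√(4πDt) = 8.961 m, giving peak height M/(n_e·A·√(4πDt)) = 33.0/(0.33 × 19.3 × 8.961) = 0.5782 kg/m³.
(x−vt)²/(4Dt) = (-4.776)²/(4 × 0.0225 × 284) = 0.8924; exp(−0.8924) = 0.4097.
C = 0.5782 × 0.4097 = 0.237 kg/m³.

0.237 kg/m³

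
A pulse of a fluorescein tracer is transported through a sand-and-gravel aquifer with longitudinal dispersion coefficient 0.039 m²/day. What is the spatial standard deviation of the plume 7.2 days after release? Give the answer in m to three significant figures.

Dispersive spreading gives a Gaussian with σ² = 2Dt; advection only shifts the center.
σ = √(2 × 0.039 × 7.2) = 0.749 m.

0.749 m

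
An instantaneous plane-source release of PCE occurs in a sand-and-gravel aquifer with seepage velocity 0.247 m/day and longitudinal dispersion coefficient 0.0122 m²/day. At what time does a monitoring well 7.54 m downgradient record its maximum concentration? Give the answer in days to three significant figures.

For the 1D instantaneous-source solution, setting ∂C/∂t = 0 at fixed x gives v²t² + 2Dt − x² = 0, so t = (√(D² + v²x²) − D)/v².
√(D² + v²x²) = √(0.0122² + 0.247² × 7.54²) = 1.862; v² = 0.061009.
t = (1.862 − 0.0122)/0.061009 = 30.3 days (vs. the pure-advection estimate x/v = 30.5 d).

30.3 days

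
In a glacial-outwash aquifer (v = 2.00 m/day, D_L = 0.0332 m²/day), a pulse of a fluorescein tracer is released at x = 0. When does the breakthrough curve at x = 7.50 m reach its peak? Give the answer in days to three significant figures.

For the 1D instantaneous-source solution, setting ∂C/∂t = 0 at fixed x gives v²t² + 2Dt − x² = 0, so t = (√(D² + v²x²) − D)/v².
√(D² + v²x²) = √(0.0332² + 2.00² × 7.50²) = 15.00; v² = 4.
t = (15.00 − 0.0332)/4 = 3.74 days (vs. the pure-advection estimate x/v = 3.75 d).

3.74 days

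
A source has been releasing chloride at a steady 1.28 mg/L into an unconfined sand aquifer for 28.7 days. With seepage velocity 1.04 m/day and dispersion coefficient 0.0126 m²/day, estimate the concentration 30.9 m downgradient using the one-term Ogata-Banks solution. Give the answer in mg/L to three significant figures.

For a continuous step input, C/C₀ ≈ ½·erfc((x−vt)/(2√(Dt))).
vt = 1.04 × 28.7 = 29.848 m and 2√(Dt) = 2√(0.0126 × 28.7) = 1.203 m.
Argument (x−vt)/(2√(Dt)) = (30.9 − 29.848)/1.203 = 0.8745; ½·erfc(0.8745) = 0.1081.
C = 1.28 × 0.1081 = 0.138 mg/L.

0.138 mg/L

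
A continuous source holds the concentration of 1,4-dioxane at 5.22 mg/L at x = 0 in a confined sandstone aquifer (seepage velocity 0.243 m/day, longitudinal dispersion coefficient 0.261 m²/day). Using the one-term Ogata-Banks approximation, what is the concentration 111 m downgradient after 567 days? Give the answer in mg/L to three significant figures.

4.91 mg/L

For a continuous step input, C/C₀ ≈ ½·erfc((x−vt)/(2√(Dt))).
vt = 0.243 × 567 = 137.781 m and 2√(Dt) = 2√(0.261 × 567) = 24.33 m.
Argument (x−vt)/(2√(Dt)) = (111 − 137.781)/24.33 = -1.101; ½·erfc(-1.101) = 0.9403.
C = 5.22 × 0.9403 = 4.91 mg/L.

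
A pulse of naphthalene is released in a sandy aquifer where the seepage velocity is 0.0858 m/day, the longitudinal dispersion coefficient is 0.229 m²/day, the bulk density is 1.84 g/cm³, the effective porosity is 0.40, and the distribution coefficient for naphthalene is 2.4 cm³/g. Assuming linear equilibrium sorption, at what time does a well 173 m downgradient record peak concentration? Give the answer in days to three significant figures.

Retardation factor R = 1 + ρ_b·K_d/n = 1 + 1.84 × 2.4/0.40 = 12.04.
Sorption retards both mechanisms: v_R = v/R = 0.007126 m/day, D_R = D/R = 0.01902 m²/day.
Peak time from v_R²t² + 2D_R t − x² = 0: t = (√(D_R² + v_R²x²) − D_R)/v_R².
√(D_R² + v_R²x²) = √(0.01902² + 0.007126² × 173²) = 1.233; v_R² = 5.078e-05.
t = (1.233 − 0.01902)/5.078e-05 = 23900 days.

23900 days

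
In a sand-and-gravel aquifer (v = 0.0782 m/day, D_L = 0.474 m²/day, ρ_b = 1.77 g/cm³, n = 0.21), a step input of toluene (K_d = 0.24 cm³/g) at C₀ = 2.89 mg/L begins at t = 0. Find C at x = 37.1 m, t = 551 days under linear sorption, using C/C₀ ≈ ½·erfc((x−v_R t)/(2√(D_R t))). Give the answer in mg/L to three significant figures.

0.119 mg/L

Retardation factor R = 1 + ρ_b·K_d/n = 1 + 1.77 × 0.24/0.21 = 3.023.
Sorption retards both mechanisms: v_R = v/R = 0.02587 m/day, D_R = D/R = 0.1568 m²/day.
v_R·t = 0.02587 × 551 = 14.25437 m; 2√(D_R t) = 18.59 m; argument = (37.1 − 14.25437)/18.59 = 1.229.
C = C₀ × ½·erfc(1.229) = 2.89 × 0.04110 = 0.119 mg/L.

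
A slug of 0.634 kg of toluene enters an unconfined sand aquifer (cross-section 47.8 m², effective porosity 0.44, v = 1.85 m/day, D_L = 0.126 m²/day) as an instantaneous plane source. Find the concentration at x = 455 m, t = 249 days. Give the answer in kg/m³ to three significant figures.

For an instantaneous plane source, C(x,t) = M/(n_e·A·√(4πDt)) · exp(−(x−vt)²/(4Dt)), with n_e·A the pore (flow) area.
Plume center vt = 1.85 × 249 = 460.65 m, so the well at 455 m is 5.65 m upgradient of the peak.
√(4πDt) = 19.86 m, giving peak height M/(n_e·A·√(4πDt)) = 0.634/(0.44 × 47.8 × 19.86) = 0.001518 kg/m³.
(x−vt)²/(4Dt) = (-5.65)²/(4 × 0.126 × 249) = 0.2544; exp(−0.2544) = 0.7754.
C = 0.001518 × 0.7754 = 0.00118 kg/m³.

0.00118 kg/m³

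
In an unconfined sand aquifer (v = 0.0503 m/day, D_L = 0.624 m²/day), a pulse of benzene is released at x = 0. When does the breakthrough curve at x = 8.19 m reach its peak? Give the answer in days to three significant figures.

For the 1D instantaneous-source solution, setting ∂C/∂t = 0 at fixed x gives v²t² + 2Dt − x² = 0, so t = (√(D² + v²x²) − D)/v².
√(D² + v²x²) = √(0.624² + 0.0503² × 8.19²) = 0.7477; v² = 0.00253009.
t = (0.7477 − 0.624)/0.00253009 = 48.9 days (vs. the pure-advection estimate x/v = 163 d).

48.9 days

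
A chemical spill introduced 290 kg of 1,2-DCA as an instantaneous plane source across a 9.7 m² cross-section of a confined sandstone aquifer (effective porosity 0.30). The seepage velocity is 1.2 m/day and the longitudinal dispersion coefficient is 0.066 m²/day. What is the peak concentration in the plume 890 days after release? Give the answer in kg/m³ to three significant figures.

3.67 kg/m³

The peak of an instantaneous 1D plume sits at x = vt; there the Gaussian factor is 1 and C_max = M/(n_e·A·√(4πDt)), where n_e·A is the pore area the mass is dissolved in.
√(4πDt) = √(4π × 0.066 × 890) = 27.17 m, so C_max = 290/(0.30 × 9.7 × 27.17) = 3.67 kg/m³.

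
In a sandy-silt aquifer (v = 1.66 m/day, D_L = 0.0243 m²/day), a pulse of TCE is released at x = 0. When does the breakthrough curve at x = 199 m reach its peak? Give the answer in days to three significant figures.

For the 1D instantaneous-source solution, setting ∂C/∂t = 0 at fixed x gives v²t² + 2Dt − x² = 0, so t = (√(D² + v²x²) − D)/v².
√(D² + v²x²) = √(0.0243² + 1.66² × 199²) = 330.3; v² = 2.7556.
t = (330.3 − 0.0243)/2.7556 = 120 days (vs. the pure-advection estimate x/v = 120 d).

120 days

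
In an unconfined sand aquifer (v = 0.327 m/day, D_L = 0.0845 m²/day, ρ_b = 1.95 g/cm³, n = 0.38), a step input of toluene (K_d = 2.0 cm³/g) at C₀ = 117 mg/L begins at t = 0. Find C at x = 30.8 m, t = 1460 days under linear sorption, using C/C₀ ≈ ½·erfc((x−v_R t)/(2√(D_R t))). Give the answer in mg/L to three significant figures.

116 mg/L

Retardation factor R = 1 + ρ_b·K_d/n = 1 + 1.95 × 2.0/0.38 = 11.26.
Sorption retards both mechanisms: v_R = v/R = 0.02904 m/day, D_R = D/R = 0.007504 m²/day.
v_R·t = 0.02904 × 1460 = 42.3984 m; 2√(D_R t) = 6.620 m; argument = (30.8 − 42.3984)/6.620 = -1.752.
C = C₀ × ½·erfc(-1.752) = 117 × 0.9934 = 116 mg/L.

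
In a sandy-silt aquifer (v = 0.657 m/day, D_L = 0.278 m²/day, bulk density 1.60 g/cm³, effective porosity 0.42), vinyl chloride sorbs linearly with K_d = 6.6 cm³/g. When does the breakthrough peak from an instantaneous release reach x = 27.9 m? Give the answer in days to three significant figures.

Retardation factor R = 1 + ρ_b·K_d/n = 1 + 1.60 × 6.6/0.42 = 26.14.
Sorption retards both mechanisms: v_R = v/R = 0.02513 m/day, D_R = D/R = 0.01064 m²/day.
Peak time from v_R²t² + 2D_R t − x² = 0: t = (√(D_R² + v_R²x²) − D_R)/v_R².
√(D_R² + v_R²x²) = √(0.01064² + 0.02513² × 27.9²) = 0.7012; v_R² = 0.0006315.
t = (0.7012 − 0.01064)/0.0006315 = 1090 days.

1090 days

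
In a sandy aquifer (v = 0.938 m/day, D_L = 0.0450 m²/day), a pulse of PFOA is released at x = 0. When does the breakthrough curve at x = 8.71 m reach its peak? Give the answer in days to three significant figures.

9.23 days

For the 1D instantaneous-source solution, setting ∂C/∂t = 0 at fixed x gives v²t² + 2Dt − x² = 0, so t = (√(D² + v²x²) − D)/v².
√(D² + v²x²) = √(0.0450² + 0.938² × 8.71²) = 8.170; v² = 0.879844.
t = (8.170 − 0.0450)/0.879844 = 9.23 days (vs. the pure-advection estimate x/v = 9.29 d).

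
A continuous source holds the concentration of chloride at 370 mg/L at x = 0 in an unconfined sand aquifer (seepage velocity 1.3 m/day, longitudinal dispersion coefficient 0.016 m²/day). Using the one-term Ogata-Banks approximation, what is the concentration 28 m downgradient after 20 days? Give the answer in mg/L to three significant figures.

2.30 mg/L

For a continuous step input, C/C₀ ≈ ½·erfc((x−vt)/(2√(Dt))).
vt = 1.3 × 20 = 26 m and 2√(Dt) = 2√(0.016 × 20) = 1.131 m.
Argument (x−vt)/(2√(Dt)) = (28 − 26)/1.131 = 1.768; ½·erfc(1.768) = 0.006204.
C = 370 × 0.006204 = 2.30 mg/L.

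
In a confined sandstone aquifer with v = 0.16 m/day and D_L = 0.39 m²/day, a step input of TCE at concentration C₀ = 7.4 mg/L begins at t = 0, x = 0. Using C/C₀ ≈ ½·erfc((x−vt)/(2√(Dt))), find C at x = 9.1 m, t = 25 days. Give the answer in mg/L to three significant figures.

0.918 mg/L

For a continuous step input, C/C₀ ≈ ½·erfc((x−vt)/(2√(Dt))).
vt = 0.16 × 25 = 4 m and 2√(Dt) = 2√(0.39 × 25) = 6.245 m.
Argument (x−vt)/(2√(Dt)) = (9.1 − 4)/6.245 = 0.8167; ½·erfc(0.8167) = 0.1240.
C = 7.4 × 0.1240 = 0.918 mg/L.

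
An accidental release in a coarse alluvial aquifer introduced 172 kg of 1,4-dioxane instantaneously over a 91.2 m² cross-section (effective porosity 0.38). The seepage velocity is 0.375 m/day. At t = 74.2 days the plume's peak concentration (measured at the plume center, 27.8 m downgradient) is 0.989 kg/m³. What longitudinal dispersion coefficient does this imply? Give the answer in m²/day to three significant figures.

0.0270 m²/day

At the plume center C_max = M/(n_e·A·√(4πDt)), so D = M²/(4πt·(n_e·A·C_max)²).
n_e·A·C_max = 0.38 × 91.2 × 0.989 = 34.27 kg/m.
D = 172²/(4π × 74.2 × 34.27²) = 0.0270 m²/day.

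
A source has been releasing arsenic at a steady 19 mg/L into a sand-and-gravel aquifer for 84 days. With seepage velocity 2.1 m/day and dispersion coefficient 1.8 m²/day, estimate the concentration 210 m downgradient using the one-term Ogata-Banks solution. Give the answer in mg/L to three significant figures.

0.507 mg/L

For a continuous step input, C/C₀ ≈ ½·erfc((x−vt)/(2√(Dt))).
vt = 2.1 × 84 = 176.4 m and 2√(Dt) = 2√(1.8 × 84) = 24.59 m.
Argument (x−vt)/(2√(Dt)) = (210 − 176.4)/24.59 = 1.366; ½·erfc(1.366) = 0.02669.
C = 19 × 0.02669 = 0.507 mg/L.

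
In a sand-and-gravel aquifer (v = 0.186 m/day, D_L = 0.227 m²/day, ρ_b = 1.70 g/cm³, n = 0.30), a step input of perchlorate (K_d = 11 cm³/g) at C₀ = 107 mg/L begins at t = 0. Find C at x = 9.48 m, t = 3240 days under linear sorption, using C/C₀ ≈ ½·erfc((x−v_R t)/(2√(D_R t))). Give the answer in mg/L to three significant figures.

53.8 mg/L

Retardation factor R = 1 + ρ_b·K_d/n = 1 + 1.70 × 11/0.30 = 63.33.
Sorption retards both mechanisms: v_R = v/R = 0.002937 m/day, D_R = D/R = 0.003584 m²/day.
v_R·t = 0.002937 × 3240 = 9.51588 m; 2√(D_R t) = 6.815 m; argument = (9.48 − 9.51588)/6.815 = -0.005265.
C = C₀ × ½·erfc(-0.005265) = 107 × 0.5030 = 53.8 mg/L.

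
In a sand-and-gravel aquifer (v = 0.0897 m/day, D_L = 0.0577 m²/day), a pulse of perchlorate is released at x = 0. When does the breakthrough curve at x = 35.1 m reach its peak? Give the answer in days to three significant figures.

For the 1D instantaneous-source solution, setting ∂C/∂t = 0 at fixed x gives v²t² + 2Dt − x² = 0, so t = (√(D² + v²x²) − D)/v².
√(D² + v²x²) = √(0.0577² + 0.0897² × 35.1²) = 3.149; v² = 0.00804609.
t = (3.149 − 0.0577)/0.00804609 = 384 days (vs. the pure-advection estimate x/v = 391 d).

384 days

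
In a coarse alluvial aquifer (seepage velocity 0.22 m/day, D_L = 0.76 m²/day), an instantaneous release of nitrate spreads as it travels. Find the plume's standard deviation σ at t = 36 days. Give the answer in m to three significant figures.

Dispersive spreading gives a Gaussian with σ² = 2Dt; advection only shifts the center.
σ = √(2 × 0.76 × 36) = 7.40 m.

7.40 m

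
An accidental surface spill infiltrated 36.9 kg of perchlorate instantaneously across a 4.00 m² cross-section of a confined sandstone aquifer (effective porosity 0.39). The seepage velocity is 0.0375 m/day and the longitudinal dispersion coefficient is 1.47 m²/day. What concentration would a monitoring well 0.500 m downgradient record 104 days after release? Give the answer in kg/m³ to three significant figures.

For an instantaneous plane source, C(x,t) = M/(n_e·A·√(4πDt)) · exp(−(x−vt)²/(4Dt)), with n_e·A the pore (flow) area.
Plume center vt = 0.0375 × 104 = 3.9 m, so the well at 0.500 m is 3.4 m upgradient of the peak.
√(4πDt) = 43.83 m, giving peak height M/(n_e·A·√(4πDt)) = 36.9/(0.39 × 4.00 × 43.83) = 0.5397 kg/m³.
(x−vt)²/(4Dt) = (-3.4)²/(4 × 1.47 × 104) = 0.01890; exp(−0.01890) = 0.9813.
C = 0.5397 × 0.9813 = 0.530 kg/m³.

0.530 kg/m³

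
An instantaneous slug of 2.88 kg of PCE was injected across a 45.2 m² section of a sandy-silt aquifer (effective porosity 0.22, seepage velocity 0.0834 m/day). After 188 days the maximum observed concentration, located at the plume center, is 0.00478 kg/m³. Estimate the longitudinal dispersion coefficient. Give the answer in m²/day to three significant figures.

1.55 m²/day

At the plume center C_max = M/(n_e·A·√(4πDt)), so D = M²/(4πt·(n_e·A·C_max)²).
n_e·A·C_max = 0.22 × 45.2 × 0.00478 = 0.04753 kg/m.
D = 2.88²/(4π × 188 × 0.04753²) = 1.55 m²/day.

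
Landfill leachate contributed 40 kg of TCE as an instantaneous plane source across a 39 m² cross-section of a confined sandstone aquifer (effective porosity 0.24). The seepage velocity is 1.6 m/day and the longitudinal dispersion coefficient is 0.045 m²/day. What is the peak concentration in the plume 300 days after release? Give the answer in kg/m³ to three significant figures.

The peak of an instantaneous 1D plume sits at x = vt; there the Gaussian factor is 1 and C_max = M/(n_e·A·√(4πDt)), where n_e·A is the pore area the mass is dissolved in.
√(4πDt) = √(4π × 0.045 × 300) = 13.02 m, so C_max = 40/(0.24 × 39 × 13.02) = 0.328 kg/m³.

0.328 kg/m³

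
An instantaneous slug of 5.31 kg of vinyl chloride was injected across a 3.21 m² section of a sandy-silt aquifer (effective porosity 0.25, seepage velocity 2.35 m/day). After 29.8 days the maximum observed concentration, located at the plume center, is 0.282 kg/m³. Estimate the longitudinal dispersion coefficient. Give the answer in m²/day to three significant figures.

1.47 m²/day

At the plume center C_max = M/(n_e·A·√(4πDt)), so D = M²/(4πt·(n_e·A·C_max)²).
n_e·A·C_max = 0.25 × 3.21 × 0.282 = 0.2263 kg/m.
D = 5.31²/(4π × 29.8 × 0.2263²) = 1.47 m²/day.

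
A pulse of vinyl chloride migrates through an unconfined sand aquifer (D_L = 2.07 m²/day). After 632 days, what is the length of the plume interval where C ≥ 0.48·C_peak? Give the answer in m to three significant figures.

The plume is Gaussian with σ = √(2Dt) = √(2 × 2.07 × 632) = 51.15 m.
C/C_peak = exp(−Δx²/(2σ²)) = 0.48 ⇒ Δx = σ·√(−2 ln 0.48) = 51.15 × 1.212 = 61.99 m.
Width = 2Δx = 124 m.

124 m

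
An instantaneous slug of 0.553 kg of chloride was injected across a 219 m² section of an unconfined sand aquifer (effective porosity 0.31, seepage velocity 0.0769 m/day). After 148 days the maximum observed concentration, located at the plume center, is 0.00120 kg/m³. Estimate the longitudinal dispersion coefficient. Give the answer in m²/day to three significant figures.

0.0248 m²/day

At the plume center C_max = M/(n_e·A·√(4πDt)), so D = M²/(4πt·(n_e·A·C_max)²).
n_e·A·C_max = 0.31 × 219 × 0.00120 = 0.08147 kg/m.
D = 0.553²/(4π × 148 × 0.08147²) = 0.0248 m²/day.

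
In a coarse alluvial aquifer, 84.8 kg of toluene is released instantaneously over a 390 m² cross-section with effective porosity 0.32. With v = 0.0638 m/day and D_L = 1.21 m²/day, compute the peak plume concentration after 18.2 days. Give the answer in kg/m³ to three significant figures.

The peak of an instantaneous 1D plume sits at x = vt; there the Gaussian factor is 1 and C_max = M/(n_e·A·√(4πDt)), where n_e·A is the pore area the mass is dissolved in.
√(4πDt) = √(4π × 1.21 × 18.2) = 16.64 m, so C_max = 84.8/(0.32 × 390 × 16.64) = 0.0408 kg/m³.

0.0408 kg/m³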